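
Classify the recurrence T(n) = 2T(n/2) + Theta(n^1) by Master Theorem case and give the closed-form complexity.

Master Theorem for T(n) = 2T(n/2) + O(n^1):

a = 2, b = 2, c = 1
log_b(a) = log_2(2) = 1.0000

Case 2: c = 1 = log_2(2) = 1.0000
T(n) = O(n^1 log n) = O(n log n)

For T(n) = 2T(n/2) + O(n^1): log_2(2) = 1.0000. This is Case 2 of the Master Theorem (c = log_b(a), equal work at all levels), giving O(n log n).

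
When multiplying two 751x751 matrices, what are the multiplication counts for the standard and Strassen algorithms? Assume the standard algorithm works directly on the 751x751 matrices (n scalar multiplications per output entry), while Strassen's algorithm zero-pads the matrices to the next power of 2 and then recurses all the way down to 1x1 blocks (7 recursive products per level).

Matrix multiplication for 751x751 matrices:

Strassen's algorithm requires power-of-2 dimensions. Pad 751x751 to 1024x1024 (next power of 2).

Standard algorithm: 751^3 = 423564751 multiplications
Strassen's algorithm: 7^(log2(1024)) = 7^10 = 282475249 multiplications
Savings: 423564751 - 282475249 = 141089502 multiplications

Standard: 423564751 multiplications (751^3). Strassen: 282475249 multiplications (7^10, after padding to 1024x1024). Strassen reduces 8 recursive multiplications to 7 at each level.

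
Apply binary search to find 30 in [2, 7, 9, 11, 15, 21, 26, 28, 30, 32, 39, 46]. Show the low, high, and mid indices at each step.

Binary search for 30 in [2, 7, 9, 11, 15, 21, 26, 28, 30, 32, 39, 46]:

lo=0, hi=11, mid=5, arr[mid]=21 -> 21 < 30, search right half
lo=6, hi=11, mid=8, arr[mid]=30 -> Found target at index 8!

Binary search finds 30 at index 8 after 2 comparisons. The search repeatedly halves the search space by comparing with the middle element.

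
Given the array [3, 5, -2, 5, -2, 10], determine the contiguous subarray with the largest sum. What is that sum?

Using Kadane's algorithm on [3, 5, -2, 5, -2, 10]:

Scanning through the array:
Position 1 (value 5): max_ending_here = 8, max_so_far = 8
Position 2 (value -2): max_ending_here = 6, max_so_far = 8
Position 3 (value 5): max_ending_here = 11, max_so_far = 11
Position 4 (value -2): max_ending_here = 9, max_so_far = 11
Position 5 (value 10): max_ending_here = 19, max_so_far = 19

Maximum subarray: [3, 5, -2, 5, -2, 10]
Maximum sum: 19

The maximum subarray is [3, 5, -2, 5, -2, 10] with sum 19. This subarray runs from index 0 to index 5.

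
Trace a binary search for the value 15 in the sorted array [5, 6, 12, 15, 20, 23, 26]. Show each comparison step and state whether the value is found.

Binary search for 15 in [5, 6, 12, 15, 20, 23, 26]:

lo=0, hi=6, mid=3, arr[mid]=15 -> Found target at index 3!

Binary search finds 15 at index 3 after 1 comparisons. The search repeatedly halves the search space by comparing with the middle element.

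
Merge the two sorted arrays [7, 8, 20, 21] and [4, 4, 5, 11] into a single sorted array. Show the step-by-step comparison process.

Merging process:

Compare 7 vs 4: take 4 from right. Merged: [4]
Compare 7 vs 4: take 4 from right. Merged: [4, 4]
Compare 7 vs 5: take 5 from right. Merged: [4, 4, 5]
Compare 7 vs 11: take 7 from left. Merged: [4, 4, 5, 7]
Compare 8 vs 11: take 8 from left. Merged: [4, 4, 5, 7, 8]
Compare 20 vs 11: take 11 from right. Merged: [4, 4, 5, 7, 8, 11]
Append remaining from left: [20, 21]. Merged: [4, 4, 5, 7, 8, 11, 20, 21]

Final merged array: [4, 4, 5, 7, 8, 11, 20, 21]
Total comparisons: 6

The merged array is [4, 4, 5, 7, 8, 11, 20, 21], requiring 6 comparisons. The merge step runs in O(n) time where n is the total number of elements.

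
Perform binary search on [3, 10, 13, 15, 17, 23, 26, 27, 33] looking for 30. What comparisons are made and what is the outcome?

Binary search for 30 in [3, 10, 13, 15, 17, 23, 26, 27, 33]:

lo=0, hi=8, mid=4, arr[mid]=17 -> 17 < 30, search right half
lo=5, hi=8, mid=6, arr[mid]=26 -> 26 < 30, search right half
lo=7, hi=8, mid=7, arr[mid]=27 -> 27 < 30, search right half
lo=8, hi=8, mid=8, arr[mid]=33 -> 33 > 30, search left half
lo=8 > hi=7, target 30 not found

Binary search determines that 30 is not in the array after 4 comparisons. The search space was exhausted without finding the target.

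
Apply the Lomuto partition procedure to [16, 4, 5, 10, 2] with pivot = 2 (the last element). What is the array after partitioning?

Lomuto partition with pivot = 2:

Initial array: [16, 4, 5, 10, 2]

arr[0]=16 > 2: no swap
arr[1]=4 > 2: no swap
arr[2]=5 > 2: no swap
arr[3]=10 > 2: no swap

Place pivot at position 0: [2, 4, 5, 10, 16]
Pivot position: 0

After partitioning with pivot 2, the array becomes [2, 4, 5, 10, 16]. The pivot is placed at index 0. All elements to the left of the pivot are <= 2, and all elements to the right are > 2.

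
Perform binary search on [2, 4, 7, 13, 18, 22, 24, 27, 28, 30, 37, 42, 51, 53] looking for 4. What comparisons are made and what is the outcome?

Binary search for 4 in [2, 4, 7, 13, 18, 22, 24, 27, 28, 30, 37, 42, 51, 53]:

lo=0, hi=13, mid=6, arr[mid]=24 -> 24 > 4, search left half
lo=0, hi=5, mid=2, arr[mid]=7 -> 7 > 4, search left half
lo=0, hi=1, mid=0, arr[mid]=2 -> 2 < 4, search right half
lo=1, hi=1, mid=1, arr[mid]=4 -> Found target at index 1!

Binary search finds 4 at index 1 after 4 comparisons. The search repeatedly halves the search space by comparing with the middle element.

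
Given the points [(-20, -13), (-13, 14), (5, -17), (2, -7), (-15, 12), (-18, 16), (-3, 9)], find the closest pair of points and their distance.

Computing all pairwise distances among 7 points:

d((-20, -13), (-13, 14)) = 27.8927
d((-20, -13), (5, -17)) = 25.318
d((-20, -13), (2, -7)) = 22.8035
d((-20, -13), (-15, 12)) = 25.4951
d((-20, -13), (-18, 16)) = 29.0689
d((-20, -13), (-3, 9)) = 27.8029
d((-13, 14), (5, -17)) = 35.8469
d((-13, 14), (2, -7)) = 25.807
d((-13, 14), (-15, 12)) = 2.8284 <-- minimum
d((-13, 14), (-18, 16)) = 5.3852
d((-13, 14), (-3, 9)) = 11.1803
d((5, -17), (2, -7)) = 10.4403
d((5, -17), (-15, 12)) = 35.2278
d((5, -17), (-18, 16)) = 40.2244
d((5, -17), (-3, 9)) = 27.2029
d((2, -7), (-15, 12)) = 25.4951
d((2, -7), (-18, 16)) = 30.4795
d((2, -7), (-3, 9)) = 16.7631
d((-15, 12), (-18, 16)) = 5.0
d((-15, 12), (-3, 9)) = 12.3693
d((-18, 16), (-3, 9)) = 16.5529

Closest pair: (-13, 14) and (-15, 12) with distance 2.8284

The closest pair is (-13, 14) and (-15, 12) with Euclidean distance 2.8284. For 7 points, brute-force pairwise comparison is shown above. For large n, the divide-and-conquer algorithm (sort by x, recurse on halves, check the dividing strip) achieves O(n log n).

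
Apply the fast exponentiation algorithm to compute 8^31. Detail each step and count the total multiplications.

Computing 8^31 by squaring (build up from 8^1; each line after the first costs one multiplication):

8^1 = 8
8^2 = (8^1)^2 = 8^2 = 64
8^3 = 8 * 8^2 = 8 * 64 = 512
8^6 = (8^3)^2 = 512^2 = 262144
8^7 = 8 * 8^6 = 8 * 262144 = 2097152
8^14 = (8^7)^2 = 2097152^2 = 4398046511104
8^15 = 8 * 8^14 = 8 * 4398046511104 = 35184372088832
8^30 = (8^15)^2 = 35184372088832^2 = 1237940039285380274899124224
8^31 = 8 * 8^30 = 8 * 1237940039285380274899124224 = 9903520314283042199192993792

Result: 9903520314283042199192993792
Multiplications needed: 8 (8 lines after 8^1)

8^31 = 9903520314283042199192993792. Using exponentiation by squaring, this requires 8 multiplications. The key idea: if the exponent is even, square the half-power; if odd, multiply by the base once.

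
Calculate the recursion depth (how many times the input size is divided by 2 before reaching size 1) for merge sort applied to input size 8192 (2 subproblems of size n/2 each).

For divide and conquer with division factor 2:

Problem sizes at each level:
Level 0: 8192
Level 1: 4096
Level 2: 2048
Level 3: 1024
Level 4: 512
Level 5: 256
Level 6: 128
Level 7: 64
Level 8: 32
Level 9: 16
Level 10: 8
Level 11: 4
Level 12: 2
Level 13: 1

The root is level 0 and the size-1 base case is level 13 (the tree spans levels 0 through 13, i.e. 14 levels counting the root), so the depth is the number of divisions: log_2(8192) = 13

The recursion tree depth is log_2(8192) = 13. At each level, the problem size is divided by 2, so it takes 13 divisions to reduce to a base case of size 1. The algorithm makes 2 recursive calls at each level.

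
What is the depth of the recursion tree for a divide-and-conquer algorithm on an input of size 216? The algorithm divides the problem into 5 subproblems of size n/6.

For divide and conquer with division factor 6:

Problem sizes at each level:
Level 0: 216
Level 1: 36
Level 2: 6
Level 3: 1

The root is level 0 and the size-1 base case is level 3 (the tree spans levels 0 through 3, i.e. 4 levels counting the root), so the depth is the number of divisions: log_6(216) = 3

The recursion tree depth is log_6(216) = 3. At each level, the problem size is divided by 6, so it takes 3 divisions to reduce to a base case of size 1. The algorithm makes 5 recursive calls at each level.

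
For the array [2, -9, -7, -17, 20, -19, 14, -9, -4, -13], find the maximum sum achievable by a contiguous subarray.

Using Kadane's algorithm on [2, -9, -7, -17, 20, -19, 14, -9, -4, -13]:

Scanning through the array:
Position 1 (value -9): max_ending_here = -7, max_so_far = 2
Position 2 (value -7): max_ending_here = -7, max_so_far = 2
Position 3 (value -17): max_ending_here = -17, max_so_far = 2
Position 4 (value 20): max_ending_here = 20, max_so_far = 20
Position 5 (value -19): max_ending_here = 1, max_so_far = 20
Position 6 (value 14): max_ending_here = 15, max_so_far = 20
Position 7 (value -9): max_ending_here = 6, max_so_far = 20
Position 8 (value -4): max_ending_here = 2, max_so_far = 20
Position 9 (value -13): max_ending_here = -11, max_so_far = 20

Maximum subarray: [20]
Maximum sum: 20

The maximum subarray is [20] with sum 20. This subarray runs from index 4 to index 4.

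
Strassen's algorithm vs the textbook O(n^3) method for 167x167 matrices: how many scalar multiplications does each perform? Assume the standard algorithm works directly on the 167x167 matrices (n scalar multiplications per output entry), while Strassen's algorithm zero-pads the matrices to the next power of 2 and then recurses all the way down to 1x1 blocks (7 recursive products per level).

Matrix multiplication for 167x167 matrices:

Strassen's algorithm requires power-of-2 dimensions. Pad 167x167 to 256x256 (next power of 2).

Standard algorithm: 167^3 = 4657463 multiplications
Strassen's algorithm: 7^(log2(256)) = 7^8 = 5764801 multiplications
Difference: 4657463 - 5764801 = -1107338 (Strassen uses MORE here due to padding overhead — for small or just-over-power-of-2 n, padding can outweigh the per-level savings)

Standard: 4657463 multiplications (167^3). Strassen: 5764801 multiplications (7^8, after padding to 256x256). Strassen reduces 8 recursive multiplications to 7 at each level.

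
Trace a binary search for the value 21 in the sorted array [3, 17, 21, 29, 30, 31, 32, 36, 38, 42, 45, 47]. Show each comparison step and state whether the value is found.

Binary search for 21 in [3, 17, 21, 29, 30, 31, 32, 36, 38, 42, 45, 47]:

lo=0, hi=11, mid=5, arr[mid]=31 -> 31 > 21, search left half
lo=0, hi=4, mid=2, arr[mid]=21 -> Found target at index 2!

Binary search finds 21 at index 2 after 2 comparisons. The search repeatedly halves the search space by comparing with the middle element.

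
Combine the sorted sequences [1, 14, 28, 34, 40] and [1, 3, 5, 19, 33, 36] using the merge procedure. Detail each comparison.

Merging process:

Compare 1 vs 1: take 1 from left. Merged: [1]
Compare 14 vs 1: take 1 from right. Merged: [1, 1]
Compare 14 vs 3: take 3 from right. Merged: [1, 1, 3]
Compare 14 vs 5: take 5 from right. Merged: [1, 1, 3, 5]
Compare 14 vs 19: take 14 from left. Merged: [1, 1, 3, 5, 14]
Compare 28 vs 19: take 19 from right. Merged: [1, 1, 3, 5, 14, 19]
Compare 28 vs 33: take 28 from left. Merged: [1, 1, 3, 5, 14, 19, 28]
Compare 34 vs 33: take 33 from right. Merged: [1, 1, 3, 5, 14, 19, 28, 33]
Compare 34 vs 36: take 34 from left. Merged: [1, 1, 3, 5, 14, 19, 28, 33, 34]
Compare 40 vs 36: take 36 from right. Merged: [1, 1, 3, 5, 14, 19, 28, 33, 34, 36]
Append remaining from left: [40]. Merged: [1, 1, 3, 5, 14, 19, 28, 33, 34, 36, 40]

Final merged array: [1, 1, 3, 5, 14, 19, 28, 33, 34, 36, 40]
Total comparisons: 10

The merged array is [1, 1, 3, 5, 14, 19, 28, 33, 34, 36, 40], requiring 10 comparisons. The merge step runs in O(n) time where n is the total number of elements.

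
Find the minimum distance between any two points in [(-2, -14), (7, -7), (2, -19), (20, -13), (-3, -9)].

Computing all pairwise distances among 5 points:

d((-2, -14), (7, -7)) = 11.4018
d((-2, -14), (2, -19)) = 6.4031
d((-2, -14), (20, -13)) = 22.0227
d((-2, -14), (-3, -9)) = 5.099 <-- minimum
d((7, -7), (2, -19)) = 13.0
d((7, -7), (20, -13)) = 14.3178
d((7, -7), (-3, -9)) = 10.198
d((2, -19), (20, -13)) = 18.9737
d((2, -19), (-3, -9)) = 11.1803
d((20, -13), (-3, -9)) = 23.3452

Closest pair: (-2, -14) and (-3, -9) with distance 5.099

The closest pair is (-2, -14) and (-3, -9) with Euclidean distance 5.099. For 5 points, brute-force pairwise comparison is shown above. For large n, the divide-and-conquer algorithm (sort by x, recurse on halves, check the dividing strip) achieves O(n log n).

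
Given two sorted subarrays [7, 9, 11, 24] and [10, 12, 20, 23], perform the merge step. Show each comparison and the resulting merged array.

Merging process:

Compare 7 vs 10: take 7 from left. Merged: [7]
Compare 9 vs 10: take 9 from left. Merged: [7, 9]
Compare 11 vs 10: take 10 from right. Merged: [7, 9, 10]
Compare 11 vs 12: take 11 from left. Merged: [7, 9, 10, 11]
Compare 24 vs 12: take 12 from right. Merged: [7, 9, 10, 11, 12]
Compare 24 vs 20: take 20 from right. Merged: [7, 9, 10, 11, 12, 20]
Compare 24 vs 23: take 23 from right. Merged: [7, 9, 10, 11, 12, 20, 23]
Append remaining from left: [24]. Merged: [7, 9, 10, 11, 12, 20, 23, 24]

Final merged array: [7, 9, 10, 11, 12, 20, 23, 24]
Total comparisons: 7

The merged array is [7, 9, 10, 11, 12, 20, 23, 24], requiring 7 comparisons. The merge step runs in O(n) time where n is the total number of elements.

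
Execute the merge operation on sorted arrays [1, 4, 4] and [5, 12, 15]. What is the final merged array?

Merging process:

Compare 1 vs 5: take 1 from left. Merged: [1]
Compare 4 vs 5: take 4 from left. Merged: [1, 4]
Compare 4 vs 5: take 4 from left. Merged: [1, 4, 4]
Append remaining from right: [5, 12, 15]. Merged: [1, 4, 4, 5, 12, 15]

Final merged array: [1, 4, 4, 5, 12, 15]
Total comparisons: 3

The merged array is [1, 4, 4, 5, 12, 15], requiring 3 comparisons. The merge step runs in O(n) time where n is the total number of elements.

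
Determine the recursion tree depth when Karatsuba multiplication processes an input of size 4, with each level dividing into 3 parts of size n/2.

For divide and conquer with division factor 2:

Problem sizes at each level:
Level 0: 4
Level 1: 2
Level 2: 1

The root is level 0 and the size-1 base case is level 2 (the tree spans levels 0 through 2, i.e. 3 levels counting the root), so the depth is the number of divisions: log_2(4) = 2

The recursion tree depth is log_2(4) = 2. At each level, the problem size is divided by 2, so it takes 2 divisions to reduce to a base case of size 1. The algorithm makes 3 recursive calls at each level.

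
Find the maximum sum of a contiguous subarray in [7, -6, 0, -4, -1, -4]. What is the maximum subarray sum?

Using Kadane's algorithm on [7, -6, 0, -4, -1, -4]:

Scanning through the array:
Position 1 (value -6): max_ending_here = 1, max_so_far = 7
Position 2 (value 0): max_ending_here = 1, max_so_far = 7
Position 3 (value -4): max_ending_here = -3, max_so_far = 7
Position 4 (value -1): max_ending_here = -1, max_so_far = 7
Position 5 (value -4): max_ending_here = -4, max_so_far = 7

Maximum subarray: [7]
Maximum sum: 7

The maximum subarray is [7] with sum 7. This subarray runs from index 0 to index 0.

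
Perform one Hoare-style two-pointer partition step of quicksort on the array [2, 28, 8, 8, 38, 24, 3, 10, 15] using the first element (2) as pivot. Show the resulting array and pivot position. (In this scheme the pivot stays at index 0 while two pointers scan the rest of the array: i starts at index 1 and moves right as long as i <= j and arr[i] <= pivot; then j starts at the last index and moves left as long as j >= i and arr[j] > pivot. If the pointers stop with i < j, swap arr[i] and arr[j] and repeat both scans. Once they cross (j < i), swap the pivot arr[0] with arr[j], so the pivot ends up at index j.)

Hoare-style two-pointer partition with pivot = 2:

Initial array: [2, 28, 8, 8, 38, 24, 3, 10, 15]

Pointers start at i = 1, j = 8.
i ends at 1, j ends at 0: the pointers have crossed (j < i), so scanning stops.

j = 0, so swapping arr[0] with arr[j] leaves the pivot at position 0: [2, 28, 8, 8, 38, 24, 3, 10, 15]
Pivot position: 0

After partitioning with pivot 2, the array becomes [2, 28, 8, 8, 38, 24, 3, 10, 15]. The pivot is placed at index 0. All elements to the left of the pivot are <= 2, and all elements to the right are > 2.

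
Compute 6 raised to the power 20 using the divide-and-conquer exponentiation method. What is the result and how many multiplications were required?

Computing 6^20 by squaring (build up from 6^1; each line after the first costs one multiplication):

6^1 = 6
6^2 = (6^1)^2 = 6^2 = 36
6^4 = (6^2)^2 = 36^2 = 1296
6^5 = 6 * 6^4 = 6 * 1296 = 7776
6^10 = (6^5)^2 = 7776^2 = 60466176
6^20 = (6^10)^2 = 60466176^2 = 3656158440062976

Result: 3656158440062976
Multiplications needed: 5 (5 lines after 6^1)

6^20 = 3656158440062976. Using exponentiation by squaring, this requires 5 multiplications. The key idea: if the exponent is even, square the half-power; if odd, multiply by the base once.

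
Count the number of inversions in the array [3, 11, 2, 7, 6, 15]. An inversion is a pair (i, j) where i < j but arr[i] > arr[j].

Finding inversions in [3, 11, 2, 7, 6, 15]:

(0, 2): arr[0]=3 > arr[2]=2
(1, 2): arr[1]=11 > arr[2]=2
(1, 3): arr[1]=11 > arr[3]=7
(1, 4): arr[1]=11 > arr[4]=6
(3, 4): arr[3]=7 > arr[4]=6

Total inversions: 5

The array has 5 inversion(s): (0,2), (1,2), (1,3), (1,4), (3,4). Each pair (i,j) satisfies i < j and arr[i] > arr[j].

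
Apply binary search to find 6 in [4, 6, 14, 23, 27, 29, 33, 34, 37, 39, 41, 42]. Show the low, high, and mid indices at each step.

Binary search for 6 in [4, 6, 14, 23, 27, 29, 33, 34, 37, 39, 41, 42]:

lo=0, hi=11, mid=5, arr[mid]=29 -> 29 > 6, search left half
lo=0, hi=4, mid=2, arr[mid]=14 -> 14 > 6, search left half
lo=0, hi=1, mid=0, arr[mid]=4 -> 4 < 6, search right half
lo=1, hi=1, mid=1, arr[mid]=6 -> Found target at index 1!

Binary search finds 6 at index 1 after 4 comparisons. The search repeatedly halves the search space by comparing with the middle element.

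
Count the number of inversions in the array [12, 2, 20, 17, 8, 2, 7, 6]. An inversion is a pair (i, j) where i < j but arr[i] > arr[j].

Finding inversions in [12, 2, 20, 17, 8, 2, 7, 6]:

(0, 1): arr[0]=12 > arr[1]=2
(0, 4): arr[0]=12 > arr[4]=8
(0, 5): arr[0]=12 > arr[5]=2
(0, 6): arr[0]=12 > arr[6]=7
(0, 7): arr[0]=12 > arr[7]=6
(2, 3): arr[2]=20 > arr[3]=17
(2, 4): arr[2]=20 > arr[4]=8
(2, 5): arr[2]=20 > arr[5]=2
(2, 6): arr[2]=20 > arr[6]=7
(2, 7): arr[2]=20 > arr[7]=6
(3, 4): arr[3]=17 > arr[4]=8
(3, 5): arr[3]=17 > arr[5]=2
(3, 6): arr[3]=17 > arr[6]=7
(3, 7): arr[3]=17 > arr[7]=6
(4, 5): arr[4]=8 > arr[5]=2
(4, 6): arr[4]=8 > arr[6]=7
(4, 7): arr[4]=8 > arr[7]=6
(6, 7): arr[6]=7 > arr[7]=6

Total inversions: 18

The array has 18 inversion(s): (0,1), (0,4), (0,5), (0,6), (0,7), (2,3), (2,4), (2,5), (2,6), (2,7), (3,4), (3,5), (3,6), (3,7), (4,5), (4,6), (4,7), (6,7). Each pair (i,j) satisfies i < j and arr[i] > arr[j].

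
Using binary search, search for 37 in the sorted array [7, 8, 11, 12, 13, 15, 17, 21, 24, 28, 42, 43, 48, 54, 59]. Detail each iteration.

Binary search for 37 in [7, 8, 11, 12, 13, 15, 17, 21, 24, 28, 42, 43, 48, 54, 59]:

lo=0, hi=14, mid=7, arr[mid]=21 -> 21 < 37, search right half
lo=8, hi=14, mid=11, arr[mid]=43 -> 43 > 37, search left half
lo=8, hi=10, mid=9, arr[mid]=28 -> 28 < 37, search right half
lo=10, hi=10, mid=10, arr[mid]=42 -> 42 > 37, search left half
lo=10 > hi=9, target 37 not found

Binary search determines that 37 is not in the array after 4 comparisons. The search space was exhausted without finding the target.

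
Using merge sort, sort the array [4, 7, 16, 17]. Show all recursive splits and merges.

Merge sort trace:

Split: [4, 7, 16, 17] -> [4, 7] and [16, 17]
  Split: [4, 7] -> [4] and [7]
  Merge: [4] + [7] -> [4, 7]
  Split: [16, 17] -> [16] and [17]
  Merge: [16] + [17] -> [16, 17]
Merge: [4, 7] + [16, 17] -> [4, 7, 16, 17]

Final sorted array: [4, 7, 16, 17]

The merge sort proceeds by recursively splitting the array and merging sorted halves.
After all merges, the sorted array is [4, 7, 16, 17].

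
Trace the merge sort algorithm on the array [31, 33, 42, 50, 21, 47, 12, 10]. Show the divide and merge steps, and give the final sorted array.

Merge sort trace:

Split: [31, 33, 42, 50, 21, 47, 12, 10] -> [31, 33, 42, 50] and [21, 47, 12, 10]
  Split: [31, 33, 42, 50] -> [31, 33] and [42, 50]
    Split: [31, 33] -> [31] and [33]
    Merge: [31] + [33] -> [31, 33]
    Split: [42, 50] -> [42] and [50]
    Merge: [42] + [50] -> [42, 50]
  Merge: [31, 33] + [42, 50] -> [31, 33, 42, 50]
  Split: [21, 47, 12, 10] -> [21, 47] and [12, 10]
    Split: [21, 47] -> [21] and [47]
    Merge: [21] + [47] -> [21, 47]
    Split: [12, 10] -> [12] and [10]
    Merge: [12] + [10] -> [10, 12]
  Merge: [21, 47] + [10, 12] -> [10, 12, 21, 47]
Merge: [31, 33, 42, 50] + [10, 12, 21, 47] -> [10, 12, 21, 31, 33, 42, 47, 50]

Final sorted array: [10, 12, 21, 31, 33, 42, 47, 50]

The merge sort proceeds by recursively splitting the array and merging sorted halves.
After all merges, the sorted array is [10, 12, 21, 31, 33, 42, 47, 50].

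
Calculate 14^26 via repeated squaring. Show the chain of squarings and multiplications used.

Computing 14^26 by squaring (build up from 14^1; each line after the first costs one multiplication):

14^1 = 14
14^2 = (14^1)^2 = 14^2 = 196
14^3 = 14 * 14^2 = 14 * 196 = 2744
14^6 = (14^3)^2 = 2744^2 = 7529536
14^12 = (14^6)^2 = 7529536^2 = 56693912375296
14^13 = 14 * 14^12 = 14 * 56693912375296 = 793714773254144
14^26 = (14^13)^2 = 793714773254144^2 = 629983141281877223603213172736

Result: 629983141281877223603213172736
Multiplications needed: 6 (6 lines after 14^1)

14^26 = 629983141281877223603213172736. Using exponentiation by squaring, this requires 6 multiplications. The key idea: if the exponent is even, square the half-power; if odd, multiply by the base once.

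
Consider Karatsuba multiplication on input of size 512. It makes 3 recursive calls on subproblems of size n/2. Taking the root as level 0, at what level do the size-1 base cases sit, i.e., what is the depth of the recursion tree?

For divide and conquer with division factor 2:

Problem sizes at each level:
Level 0: 512
Level 1: 256
Level 2: 128
Level 3: 64
Level 4: 32
Level 5: 16
Level 6: 8
Level 7: 4
Level 8: 2
Level 9: 1

The root is level 0 and the size-1 base case is level 9 (the tree spans levels 0 through 9, i.e. 10 levels counting the root), so the depth is the number of divisions: log_2(512) = 9

The recursion tree depth is log_2(512) = 9. At each level, the problem size is divided by 2, so it takes 9 divisions to reduce to a base case of size 1. The algorithm makes 3 recursive calls at each level.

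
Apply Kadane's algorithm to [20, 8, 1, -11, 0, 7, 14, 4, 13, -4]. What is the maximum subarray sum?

Using Kadane's algorithm on [20, 8, 1, -11, 0, 7, 14, 4, 13, -4]:

Scanning through the array:
Position 1 (value 8): max_ending_here = 28, max_so_far = 28
Position 2 (value 1): max_ending_here = 29, max_so_far = 29
Position 3 (value -11): max_ending_here = 18, max_so_far = 29
Position 4 (value 0): max_ending_here = 18, max_so_far = 29
Position 5 (value 7): max_ending_here = 25, max_so_far = 29
Position 6 (value 14): max_ending_here = 39, max_so_far = 39
Position 7 (value 4): max_ending_here = 43, max_so_far = 43
Position 8 (value 13): max_ending_here = 56, max_so_far = 56
Position 9 (value -4): max_ending_here = 52, max_so_far = 56

Maximum subarray: [20, 8, 1, -11, 0, 7, 14, 4, 13]
Maximum sum: 56

The maximum subarray is [20, 8, 1, -11, 0, 7, 14, 4, 13] with sum 56. This subarray runs from index 0 to index 8.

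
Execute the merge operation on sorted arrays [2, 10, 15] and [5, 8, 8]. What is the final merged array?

Merging process:

Compare 2 vs 5: take 2 from left. Merged: [2]
Compare 10 vs 5: take 5 from right. Merged: [2, 5]
Compare 10 vs 8: take 8 from right. Merged: [2, 5, 8]
Compare 10 vs 8: take 8 from right. Merged: [2, 5, 8, 8]
Append remaining from left: [10, 15]. Merged: [2, 5, 8, 8, 10, 15]

Final merged array: [2, 5, 8, 8, 10, 15]
Total comparisons: 4

The merged array is [2, 5, 8, 8, 10, 15], requiring 4 comparisons. The merge step runs in O(n) time where n is the total number of elements.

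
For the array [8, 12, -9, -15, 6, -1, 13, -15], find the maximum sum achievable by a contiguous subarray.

Using Kadane's algorithm on [8, 12, -9, -15, 6, -1, 13, -15]:

Scanning through the array:
Position 1 (value 12): max_ending_here = 20, max_so_far = 20
Position 2 (value -9): max_ending_here = 11, max_so_far = 20
Position 3 (value -15): max_ending_here = -4, max_so_far = 20
Position 4 (value 6): max_ending_here = 6, max_so_far = 20
Position 5 (value -1): max_ending_here = 5, max_so_far = 20
Position 6 (value 13): max_ending_here = 18, max_so_far = 20
Position 7 (value -15): max_ending_here = 3, max_so_far = 20

Maximum subarray: [8, 12]
Maximum sum: 20

The maximum subarray is [8, 12] with sum 20. This subarray runs from index 0 to index 1.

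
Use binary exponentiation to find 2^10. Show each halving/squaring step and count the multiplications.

Computing 2^10 by squaring (build up from 2^1; each line after the first costs one multiplication):

2^1 = 2
2^2 = (2^1)^2 = 2^2 = 4
2^4 = (2^2)^2 = 4^2 = 16
2^5 = 2 * 2^4 = 2 * 16 = 32
2^10 = (2^5)^2 = 32^2 = 1024

Result: 1024
Multiplications needed: 4 (4 lines after 2^1)

2^10 = 1024. Using exponentiation by squaring, this requires 4 multiplications. The key idea: if the exponent is even, square the half-power; if odd, multiply by the base once.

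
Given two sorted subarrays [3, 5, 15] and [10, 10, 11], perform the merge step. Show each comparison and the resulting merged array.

Merging process:

Compare 3 vs 10: take 3 from left. Merged: [3]
Compare 5 vs 10: take 5 from left. Merged: [3, 5]
Compare 15 vs 10: take 10 from right. Merged: [3, 5, 10]
Compare 15 vs 10: take 10 from right. Merged: [3, 5, 10, 10]
Compare 15 vs 11: take 11 from right. Merged: [3, 5, 10, 10, 11]
Append remaining from left: [15]. Merged: [3, 5, 10, 10, 11, 15]

Final merged array: [3, 5, 10, 10, 11, 15]
Total comparisons: 5

The merged array is [3, 5, 10, 10, 11, 15], requiring 5 comparisons. The merge step runs in O(n) time where n is the total number of elements.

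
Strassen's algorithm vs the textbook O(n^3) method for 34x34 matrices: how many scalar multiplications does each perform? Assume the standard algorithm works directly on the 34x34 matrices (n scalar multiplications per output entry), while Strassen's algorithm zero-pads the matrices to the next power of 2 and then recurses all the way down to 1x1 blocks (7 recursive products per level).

Matrix multiplication for 34x34 matrices:

Strassen's algorithm requires power-of-2 dimensions. Pad 34x34 to 64x64 (next power of 2).

Standard algorithm: 34^3 = 39304 multiplications
Strassen's algorithm: 7^(log2(64)) = 7^6 = 117649 multiplications
Difference: 39304 - 117649 = -78345 (Strassen uses MORE here due to padding overhead — for small or just-over-power-of-2 n, padding can outweigh the per-level savings)

Standard: 39304 multiplications (34^3). Strassen: 117649 multiplications (7^6, after padding to 64x64). Strassen reduces 8 recursive multiplications to 7 at each level.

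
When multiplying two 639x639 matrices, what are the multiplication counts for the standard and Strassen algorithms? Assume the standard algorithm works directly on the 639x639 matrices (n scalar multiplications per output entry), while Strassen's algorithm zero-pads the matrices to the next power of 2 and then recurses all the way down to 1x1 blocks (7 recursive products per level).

Matrix multiplication for 639x639 matrices:

Strassen's algorithm requires power-of-2 dimensions. Pad 639x639 to 1024x1024 (next power of 2).

Standard algorithm: 639^3 = 260917119 multiplications
Strassen's algorithm: 7^(log2(1024)) = 7^10 = 282475249 multiplications
Difference: 260917119 - 282475249 = -21558130 (Strassen uses MORE here due to padding overhead — for small or just-over-power-of-2 n, padding can outweigh the per-level savings)

Standard: 260917119 multiplications (639^3). Strassen: 282475249 multiplications (7^10, after padding to 1024x1024). Strassen reduces 8 recursive multiplications to 7 at each level.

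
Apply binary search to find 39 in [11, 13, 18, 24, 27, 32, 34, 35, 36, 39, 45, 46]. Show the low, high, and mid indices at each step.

Binary search for 39 in [11, 13, 18, 24, 27, 32, 34, 35, 36, 39, 45, 46]:

lo=0, hi=11, mid=5, arr[mid]=32 -> 32 < 39, search right half
lo=6, hi=11, mid=8, arr[mid]=36 -> 36 < 39, search right half
lo=9, hi=11, mid=10, arr[mid]=45 -> 45 > 39, search left half
lo=9, hi=9, mid=9, arr[mid]=39 -> Found target at index 9!

Binary search finds 39 at index 9 after 4 comparisons. The search repeatedly halves the search space by comparing with the middle element.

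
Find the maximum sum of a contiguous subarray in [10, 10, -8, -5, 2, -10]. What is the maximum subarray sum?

Using Kadane's algorithm on [10, 10, -8, -5, 2, -10]:

Scanning through the array:
Position 1 (value 10): max_ending_here = 20, max_so_far = 20
Position 2 (value -8): max_ending_here = 12, max_so_far = 20
Position 3 (value -5): max_ending_here = 7, max_so_far = 20
Position 4 (value 2): max_ending_here = 9, max_so_far = 20
Position 5 (value -10): max_ending_here = -1, max_so_far = 20

Maximum subarray: [10, 10]
Maximum sum: 20

The maximum subarray is [10, 10] with sum 20. This subarray runs from index 0 to index 1.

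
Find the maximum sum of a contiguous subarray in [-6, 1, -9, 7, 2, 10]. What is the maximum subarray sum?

Using Kadane's algorithm on [-6, 1, -9, 7, 2, 10]:

Scanning through the array:
Position 1 (value 1): max_ending_here = 1, max_so_far = 1
Position 2 (value -9): max_ending_here = -8, max_so_far = 1
Position 3 (value 7): max_ending_here = 7, max_so_far = 7
Position 4 (value 2): max_ending_here = 9, max_so_far = 9
Position 5 (value 10): max_ending_here = 19, max_so_far = 19

Maximum subarray: [7, 2, 10]
Maximum sum: 19

The maximum subarray is [7, 2, 10] with sum 19. This subarray runs from index 3 to index 5.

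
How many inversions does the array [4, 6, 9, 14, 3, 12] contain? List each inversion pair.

Finding inversions in [4, 6, 9, 14, 3, 12]:

(0, 4): arr[0]=4 > arr[4]=3
(1, 4): arr[1]=6 > arr[4]=3
(2, 4): arr[2]=9 > arr[4]=3
(3, 4): arr[3]=14 > arr[4]=3
(3, 5): arr[3]=14 > arr[5]=12

Total inversions: 5

The array has 5 inversion(s): (0,4), (1,4), (2,4), (3,4), (3,5). Each pair (i,j) satisfies i < j and arr[i] > arr[j].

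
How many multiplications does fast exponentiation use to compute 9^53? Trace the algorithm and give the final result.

Computing 9^53 by squaring (build up from 9^1; each line after the first costs one multiplication):

9^1 = 9
9^2 = (9^1)^2 = 9^2 = 81
9^3 = 9 * 9^2 = 9 * 81 = 729
9^6 = (9^3)^2 = 729^2 = 531441
9^12 = (9^6)^2 = 531441^2 = 282429536481
9^13 = 9 * 9^12 = 9 * 282429536481 = 2541865828329
9^26 = (9^13)^2 = 2541865828329^2 = 6461081889226673298932241
9^52 = (9^26)^2 = 6461081889226673298932241^2 = 41745579179292917813953351511015323088870709282081
9^53 = 9 * 9^52 = 9 * 41745579179292917813953351511015323088870709282081 = 375710212613636260325580163599137907799836383538729

Result: 375710212613636260325580163599137907799836383538729
Multiplications needed: 8 (8 lines after 9^1)

9^53 = 375710212613636260325580163599137907799836383538729. Using exponentiation by squaring, this requires 8 multiplications. The key idea: if the exponent is even, square the half-power; if odd, multiply by the base once.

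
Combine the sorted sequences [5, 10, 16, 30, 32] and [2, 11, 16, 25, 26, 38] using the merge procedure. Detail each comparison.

Merging process:

Compare 5 vs 2: take 2 from right. Merged: [2]
Compare 5 vs 11: take 5 from left. Merged: [2, 5]
Compare 10 vs 11: take 10 from left. Merged: [2, 5, 10]
Compare 16 vs 11: take 11 from right. Merged: [2, 5, 10, 11]
Compare 16 vs 16: take 16 from left. Merged: [2, 5, 10, 11, 16]
Compare 30 vs 16: take 16 from right. Merged: [2, 5, 10, 11, 16, 16]
Compare 30 vs 25: take 25 from right. Merged: [2, 5, 10, 11, 16, 16, 25]
Compare 30 vs 26: take 26 from right. Merged: [2, 5, 10, 11, 16, 16, 25, 26]
Compare 30 vs 38: take 30 from left. Merged: [2, 5, 10, 11, 16, 16, 25, 26, 30]
Compare 32 vs 38: take 32 from left. Merged: [2, 5, 10, 11, 16, 16, 25, 26, 30, 32]
Append remaining from right: [38]. Merged: [2, 5, 10, 11, 16, 16, 25, 26, 30, 32, 38]

Final merged array: [2, 5, 10, 11, 16, 16, 25, 26, 30, 32, 38]
Total comparisons: 10

The merged array is [2, 5, 10, 11, 16, 16, 25, 26, 30, 32, 38], requiring 10 comparisons. The merge step runs in O(n) time where n is the total number of elements.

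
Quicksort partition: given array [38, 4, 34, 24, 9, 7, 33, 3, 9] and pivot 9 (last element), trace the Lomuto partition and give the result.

Lomuto partition with pivot = 9:

Initial array: [38, 4, 34, 24, 9, 7, 33, 3, 9]

arr[0]=38 > 9: no swap
arr[1]=4 <= 9: swap with position 0, array becomes [4, 38, 34, 24, 9, 7, 33, 3, 9]
arr[2]=34 > 9: no swap
arr[3]=24 > 9: no swap
arr[4]=9 <= 9: swap with position 1, array becomes [4, 9, 34, 24, 38, 7, 33, 3, 9]
arr[5]=7 <= 9: swap with position 2, array becomes [4, 9, 7, 24, 38, 34, 33, 3, 9]
arr[6]=33 > 9: no swap
arr[7]=3 <= 9: swap with position 3, array becomes [4, 9, 7, 3, 38, 34, 33, 24, 9]

Place pivot at position 4: [4, 9, 7, 3, 9, 34, 33, 24, 38]
Pivot position: 4

After partitioning with pivot 9, the array becomes [4, 9, 7, 3, 9, 34, 33, 24, 38]. The pivot is placed at index 4. All elements to the left of the pivot are <= 9, and all elements to the right are > 9.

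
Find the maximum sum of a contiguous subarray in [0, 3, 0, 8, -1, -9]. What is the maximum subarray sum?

Using Kadane's algorithm on [0, 3, 0, 8, -1, -9]:

Scanning through the array:
Position 1 (value 3): max_ending_here = 3, max_so_far = 3
Position 2 (value 0): max_ending_here = 3, max_so_far = 3
Position 3 (value 8): max_ending_here = 11, max_so_far = 11
Position 4 (value -1): max_ending_here = 10, max_so_far = 11
Position 5 (value -9): max_ending_here = 1, max_so_far = 11

Maximum subarray: [0, 3, 0, 8]
Maximum sum: 11

The maximum subarray is [0, 3, 0, 8] with sum 11. This subarray runs from index 0 to index 3.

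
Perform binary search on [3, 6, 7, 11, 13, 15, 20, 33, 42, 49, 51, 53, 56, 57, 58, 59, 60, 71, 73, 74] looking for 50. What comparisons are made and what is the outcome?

Binary search for 50 in [3, 6, 7, 11, 13, 15, 20, 33, 42, 49, 51, 53, 56, 57, 58, 59, 60, 71, 73, 74]:

lo=0, hi=19, mid=9, arr[mid]=49 -> 49 < 50, search right half
lo=10, hi=19, mid=14, arr[mid]=58 -> 58 > 50, search left half
lo=10, hi=13, mid=11, arr[mid]=53 -> 53 > 50, search left half
lo=10, hi=10, mid=10, arr[mid]=51 -> 51 > 50, search left half
lo=10 > hi=9, target 50 not found

Binary search determines that 50 is not in the array after 4 comparisons. The search space was exhausted without finding the target.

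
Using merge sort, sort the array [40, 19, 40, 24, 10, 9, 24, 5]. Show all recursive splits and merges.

Merge sort trace:

Split: [40, 19, 40, 24, 10, 9, 24, 5] -> [40, 19, 40, 24] and [10, 9, 24, 5]
  Split: [40, 19, 40, 24] -> [40, 19] and [40, 24]
    Split: [40, 19] -> [40] and [19]
    Merge: [40] + [19] -> [19, 40]
    Split: [40, 24] -> [40] and [24]
    Merge: [40] + [24] -> [24, 40]
  Merge: [19, 40] + [24, 40] -> [19, 24, 40, 40]
  Split: [10, 9, 24, 5] -> [10, 9] and [24, 5]
    Split: [10, 9] -> [10] and [9]
    Merge: [10] + [9] -> [9, 10]
    Split: [24, 5] -> [24] and [5]
    Merge: [24] + [5] -> [5, 24]
  Merge: [9, 10] + [5, 24] -> [5, 9, 10, 24]
Merge: [19, 24, 40, 40] + [5, 9, 10, 24] -> [5, 9, 10, 19, 24, 24, 40, 40]

Final sorted array: [5, 9, 10, 19, 24, 24, 40, 40]

The merge sort proceeds by recursively splitting the array and merging sorted halves.
After all merges, the sorted array is [5, 9, 10, 19, 24, 24, 40, 40].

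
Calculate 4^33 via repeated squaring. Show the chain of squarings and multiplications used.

Computing 4^33 by squaring (build up from 4^1; each line after the first costs one multiplication):

4^1 = 4
4^2 = (4^1)^2 = 4^2 = 16
4^4 = (4^2)^2 = 16^2 = 256
4^8 = (4^4)^2 = 256^2 = 65536
4^16 = (4^8)^2 = 65536^2 = 4294967296
4^32 = (4^16)^2 = 4294967296^2 = 18446744073709551616
4^33 = 4 * 4^32 = 4 * 18446744073709551616 = 73786976294838206464

Result: 73786976294838206464
Multiplications needed: 6 (6 lines after 4^1)

4^33 = 73786976294838206464. Using exponentiation by squaring, this requires 6 multiplications. The key idea: if the exponent is even, square the half-power; if odd, multiply by the base once.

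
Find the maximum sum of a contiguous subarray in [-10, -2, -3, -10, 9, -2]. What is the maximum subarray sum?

Using Kadane's algorithm on [-10, -2, -3, -10, 9, -2]:

Scanning through the array:
Position 1 (value -2): max_ending_here = -2, max_so_far = -2
Position 2 (value -3): max_ending_here = -3, max_so_far = -2
Position 3 (value -10): max_ending_here = -10, max_so_far = -2
Position 4 (value 9): max_ending_here = 9, max_so_far = 9
Position 5 (value -2): max_ending_here = 7, max_so_far = 9

Maximum subarray: [9]
Maximum sum: 9

The maximum subarray is [9] with sum 9. This subarray runs from index 4 to index 4.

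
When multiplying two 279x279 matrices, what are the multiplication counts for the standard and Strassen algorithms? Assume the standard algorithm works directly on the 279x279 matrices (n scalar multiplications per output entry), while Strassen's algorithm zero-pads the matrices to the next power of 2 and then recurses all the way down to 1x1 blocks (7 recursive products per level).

Matrix multiplication for 279x279 matrices:

Strassen's algorithm requires power-of-2 dimensions. Pad 279x279 to 512x512 (next power of 2).

Standard algorithm: 279^3 = 21717639 multiplications
Strassen's algorithm: 7^(log2(512)) = 7^9 = 40353607 multiplications
Difference: 21717639 - 40353607 = -18635968 (Strassen uses MORE here due to padding overhead — for small or just-over-power-of-2 n, padding can outweigh the per-level savings)

Standard: 21717639 multiplications (279^3). Strassen: 40353607 multiplications (7^9, after padding to 512x512). Strassen reduces 8 recursive multiplications to 7 at each level.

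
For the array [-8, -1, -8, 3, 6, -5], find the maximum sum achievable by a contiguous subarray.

Using Kadane's algorithm on [-8, -1, -8, 3, 6, -5]:

Scanning through the array:
Position 1 (value -1): max_ending_here = -1, max_so_far = -1
Position 2 (value -8): max_ending_here = -8, max_so_far = -1
Position 3 (value 3): max_ending_here = 3, max_so_far = 3
Position 4 (value 6): max_ending_here = 9, max_so_far = 9
Position 5 (value -5): max_ending_here = 4, max_so_far = 9

Maximum subarray: [3, 6]
Maximum sum: 9

The maximum subarray is [3, 6] with sum 9. This subarray runs from index 3 to index 4.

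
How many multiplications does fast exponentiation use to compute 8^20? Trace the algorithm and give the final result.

Computing 8^20 by squaring (build up from 8^1; each line after the first costs one multiplication):

8^1 = 8
8^2 = (8^1)^2 = 8^2 = 64
8^4 = (8^2)^2 = 64^2 = 4096
8^5 = 8 * 8^4 = 8 * 4096 = 32768
8^10 = (8^5)^2 = 32768^2 = 1073741824
8^20 = (8^10)^2 = 1073741824^2 = 1152921504606846976

Result: 1152921504606846976
Multiplications needed: 5 (5 lines after 8^1)

8^20 = 1152921504606846976. Using exponentiation by squaring, this requires 5 multiplications. The key idea: if the exponent is even, square the half-power; if odd, multiply by the base once.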